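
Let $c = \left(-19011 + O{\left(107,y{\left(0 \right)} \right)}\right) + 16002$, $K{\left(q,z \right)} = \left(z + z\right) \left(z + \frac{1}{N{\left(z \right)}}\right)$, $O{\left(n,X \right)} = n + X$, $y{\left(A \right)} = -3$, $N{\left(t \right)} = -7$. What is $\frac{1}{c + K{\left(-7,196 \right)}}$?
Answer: $\frac{1}{73871} \approx 1.3537 \cdot 10^{-5}$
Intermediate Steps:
$O{\left(n,X \right)} = X + n$
$K{\left(q,z \right)} = 2 z \left(- \frac{1}{7} + z\right)$ ($K{\left(q,z \right)} = \left(z + z\right) \left(z + \frac{1}{-7}\right) = 2 z \left(z - \frac{1}{7}\right) = 2 z \left(- \frac{1}{7} + z\right)$)
$c = -2905$ ($c = \left(-19011 + \left(-3 + 107\right)\right) + 16002 = \left(-19011 + 104\right) + 16002 = -18907 + 16002 = -2905$)
$\frac{1}{c + K{\left(-7,196 \right)}} = \frac{1}{-2905 + \frac{2}{7} \cdot 196 \left(-1 + 7 \cdot 196\right)} = \frac{1}{-2905 + \frac{2}{7} \cdot 196 \left(-1 + 1372\right)} = \frac{1}{-2905 + \frac{2}{7} \cdot 196 \cdot 1371} = \frac{1}{-2905 + 76776} = \frac{1}{73871}$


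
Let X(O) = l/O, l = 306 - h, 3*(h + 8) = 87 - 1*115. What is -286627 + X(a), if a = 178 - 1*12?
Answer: -71369638/249 ≈ -2.8663e+5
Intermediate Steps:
h = -52/3 (h = -8 + (87 - 1*115)/3 = -8 + (87 - 115)/3 = -8 + (1/3)*(-28) = -8 - 28/3 = -52/3 ≈ -17.333)
a = 166 (a = 178 - 12 = 166)
l = 970/3 (l = 306 - 1*(-52/3) = 306 + 52/3 = 970/3 ≈ 323.33)
X(O) = 970/(3*O)
-286627 + X(a) = -286627 + (970/3)/166 = -286627 + (970/3)*(1/166) = -286627 + 485/249 = -71369638/249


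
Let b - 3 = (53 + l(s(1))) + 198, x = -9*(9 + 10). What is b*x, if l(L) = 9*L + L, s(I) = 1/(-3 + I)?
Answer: -42579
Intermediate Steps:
l(L) = 10*L
x = -171 (x = -9*19 = -171)
b = 249 (b = 3 + ((53 + 10/(-3 + 1)) + 198) = 3 + ((53 + 10/(-2)) + 198) = 3 + ((53 + 10*(-½)) + 198) = 3 + ((53 - 5) + 198) = 3 + (48 + 198) = 3 + 246 = 249)
b*x = 249*(-171) = -42579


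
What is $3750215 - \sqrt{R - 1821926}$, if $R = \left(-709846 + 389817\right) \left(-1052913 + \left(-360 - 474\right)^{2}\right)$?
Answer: $3750215 - \sqrt{114362781427} \approx 3.412 \cdot 10^{6}$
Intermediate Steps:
$R = 114364603353$ ($R = - 320029 \left(-1052913 + \left(-834\right)^{2}\right) = - 320029 \left(-1052913 + 695556\right) = \left(-320029\right) \left(-357357\right) = 114364603353$)
$3750215 - \sqrt{R - 1821926} = 3750215 - \sqrt{114364603353 - 1821926} = 3750215 - \sqrt{114362781427}$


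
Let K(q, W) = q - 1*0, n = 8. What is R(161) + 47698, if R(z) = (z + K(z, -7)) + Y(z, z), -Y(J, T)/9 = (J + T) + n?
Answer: 45050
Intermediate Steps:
Y(J, T) = -72 - 9*J - 9*T (Y(J, T) = -9*((J + T) + 8) = -9*(8 + J + T) = -72 - 9*J - 9*T)
K(q, W) = q (K(q, W) = q + 0 = q)
R(z) = -72 - 16*z (R(z) = (z + z) + (-72 - 9*z - 9*z) = 2*z + (-72 - 18*z) = -72 - 16*z)
R(161) + 47698 = (-72 - 16*161) + 47698 = (-72 - 2576) + 47698 = -2648 + 47698 = 45050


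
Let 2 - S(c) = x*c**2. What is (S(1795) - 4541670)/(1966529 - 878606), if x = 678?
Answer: -2189074618/1087923 ≈ -2012.2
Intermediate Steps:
S(c) = 2 - 678*c**2
(S(1795) - 4541670)/(1966529 - 878606) = ((2 - 678*1795**2) - 4541670)/(1966529 - 878606) = ((2 - 678*3222025) - 4541670)/1087923 = ((2 - 2184532950) - 4541670)*(1/1087923) = (-2184532948 - 4541670)*(1/1087923) = -2189074618*1/1087923 = -2189074618/1087923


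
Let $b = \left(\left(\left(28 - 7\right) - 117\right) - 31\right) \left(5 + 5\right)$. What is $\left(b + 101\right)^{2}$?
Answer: $1366561$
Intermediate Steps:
$b = -1270$ ($b = \left(\left(21 - 117\right) - 31\right) 10 = \left(-96 - 31\right) 10 = \left(-127\right) 10 = -1270$)
$\left(b + 101\right)^{2} = \left(-1270 + 101\right)^{2} = \left(-1169\right)^{2} = 1366561$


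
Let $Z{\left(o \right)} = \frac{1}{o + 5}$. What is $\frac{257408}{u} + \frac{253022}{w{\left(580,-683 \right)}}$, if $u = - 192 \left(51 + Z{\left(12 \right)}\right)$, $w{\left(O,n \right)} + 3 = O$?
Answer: $\frac{309708745}{751254} \approx 412.26$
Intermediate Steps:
$Z{\left(o \right)} = \frac{1}{5 + o}$
$w{\left(O,n \right)} = -3 + O$
$u = - \frac{166656}{17}$ ($u = - 192 \left(51 + \frac{1}{5 + 12}\right) = - 192 \left(51 + \frac{1}{17}\right) = \left(-192\right) \frac{868}{17} = - \frac{166656}{17} \approx -9803.3$)
$\frac{257408}{u} + \frac{253022}{w{\left(580,-683 \right)}} = \frac{257408}{- \frac{166656}{17}} + \frac{253022}{-3 + 580} = 257408 \left(- \frac{17}{166656}\right) + \frac{253022}{577} = - \frac{34187}{1302} + 253022 \cdot \frac{1}{577} = - \frac{34187}{1302} + \frac{253022}{577} = \frac{309708745}{751254}$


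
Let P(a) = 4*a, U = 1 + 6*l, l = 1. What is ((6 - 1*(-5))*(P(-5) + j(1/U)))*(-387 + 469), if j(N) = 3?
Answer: -15334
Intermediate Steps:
U = 7 (U = 1 + 6*1 = 1 + 6 = 7)
((6 - 1*(-5))*(P(-5) + j(1/U)))*(-387 + 469) = ((6 - 1*(-5))*(4*(-5) + 3))*(-387 + 469) = ((6 + 5)*(-20 + 3))*82 = (11*(-17))*82 = -187*82 = -15334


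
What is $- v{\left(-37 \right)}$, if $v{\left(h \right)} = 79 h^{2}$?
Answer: $-108151$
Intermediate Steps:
$- v{\left(-37 \right)} = - 79 \left(-37\right)^{2} = - 79 \cdot 1369 = \left(-1\right) 108151 = -108151$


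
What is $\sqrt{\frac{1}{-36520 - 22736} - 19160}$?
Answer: $\frac{i \sqrt{1868777805806}}{9876} \approx 138.42 i$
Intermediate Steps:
$\sqrt{\frac{1}{-36520 - 22736} - 19160} = \sqrt{\frac{1}{-59256} - 19160} = \sqrt{- \frac{1}{59256} - 19160} = \sqrt{- \frac{1135344961}{59256}} = \frac{i \sqrt{1868777805806}}{9876}$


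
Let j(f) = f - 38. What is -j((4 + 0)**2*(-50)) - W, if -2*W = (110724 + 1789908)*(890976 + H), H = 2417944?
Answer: 3144519619558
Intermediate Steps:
j(f) = -38 + f
W = -3144519618720 (W = -(110724 + 1789908)*(890976 + 2417944)/2 = -950316*3308920 = -1/2*6289039237440 = -3144519618720)
-j((4 + 0)**2*(-50)) - W = -(-38 + (4 + 0)**2*(-50)) - 1*(-3144519618720) = -(-38 + 4**2*(-50)) + 3144519618720 = -(-38 + 16*(-50)) + 3144519618720 = -(-38 - 800) + 3144519618720 = -1*(-838) + 3144519618720 = 838 + 3144519618720 = 3144519619558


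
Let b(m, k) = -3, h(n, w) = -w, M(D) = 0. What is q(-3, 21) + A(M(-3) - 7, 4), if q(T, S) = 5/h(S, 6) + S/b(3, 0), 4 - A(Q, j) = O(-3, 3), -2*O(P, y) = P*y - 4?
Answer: -31/3 ≈ -10.333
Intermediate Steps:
O(P, y) = 2 - P*y/2 (O(P, y) = -(P*y - 4)/2 = -(-4 + P*y)/2 = 2 - P*y/2)
A(Q, j) = -5/2 (A(Q, j) = 4 - (2 - 1/2*(-3)*3) = 4 - (2 + 9/2) = 4 - 1*13/2 = 4 - 13/2 = -5/2)
q(T, S) = -5/6 - S/3 (q(T, S) = 5/((-1*6)) + S/(-3) = 5/(-6) + S*(-1/3) = 5*(-1/6) - S/3 = -5/6 - S/3)
q(-3, 21) + A(M(-3) - 7, 4) = (-5/6 - 1/3*21) - 5/2 = (-5/6 - 7) - 5/2 = -47/6 - 5/2 = -31/3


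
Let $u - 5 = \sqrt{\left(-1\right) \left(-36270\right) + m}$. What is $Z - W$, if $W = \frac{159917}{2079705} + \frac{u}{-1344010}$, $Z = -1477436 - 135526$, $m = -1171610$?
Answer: $- \frac{901692356567450149}{559028863410} + \frac{i \sqrt{283835}}{672005} \approx -1.613 \cdot 10^{6} + 0.00079279 i$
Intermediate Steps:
$Z = -1612962$ ($Z = -1477436 - 135526 = -1612962$)
$u = 5 + 2 i \sqrt{283835}$ ($u = 5 + \sqrt{\left(-1\right) \left(-36270\right) - 1171610} = 5 + \sqrt{36270 - 1171610} = 5 + \sqrt{-1135340} = 5 + 2 i \sqrt{283835} \approx 5.0 + 1065.5 i$)
$W = \frac{42983929729}{559028863410} - \frac{i \sqrt{283835}}{672005}$ ($W = \frac{159917}{2079705} + \frac{5 + 2 i \sqrt{283835}}{-1344010} = 159917 \cdot \frac{1}{2079705} + \left(5 + 2 i \sqrt{283835}\right) \left(- \frac{1}{1344010}\right) = \frac{159917}{2079705} - \left(\frac{1}{268802} + \frac{i \sqrt{283835}}{672005}\right) = \frac{42983929729}{559028863410} - \frac{i \sqrt{283835}}{672005} \approx 0.07689 - 0.00079279 i$)
$Z - W = -1612962 - \left(\frac{42983929729}{559028863410} - \frac{i \sqrt{283835}}{672005}\right) = - \frac{901692356567450149}{559028863410} + \frac{i \sqrt{283835}}{672005}$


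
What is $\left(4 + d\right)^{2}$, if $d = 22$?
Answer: $676$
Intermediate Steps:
$\left(4 + d\right)^{2} = \left(4 + 22\right)^{2} = 26^{2} = 676$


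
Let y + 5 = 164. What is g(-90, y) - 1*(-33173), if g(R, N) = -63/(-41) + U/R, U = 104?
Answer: 61204888/1845 ≈ 33173.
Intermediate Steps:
y = 159 (y = -5 + 164 = 159)
g(R, N) = 63/41 + 104/R (g(R, N) = -63/(-41) + 104/R = -63*(-1/41) + 104/R = 63/41 + 104/R)
g(-90, y) - 1*(-33173) = (63/41 + 104/(-90)) - 1*(-33173) = (63/41 + 104*(-1/90)) + 33173 = (63/41 - 52/45) + 33173 = 703/1845 + 33173 = 61204888/1845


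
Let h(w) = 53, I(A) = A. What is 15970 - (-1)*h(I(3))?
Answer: 16023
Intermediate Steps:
15970 - (-1)*h(I(3)) = 15970 - (-1)*53 = 15970 - 1*(-53) = 15970 + 53 = 16023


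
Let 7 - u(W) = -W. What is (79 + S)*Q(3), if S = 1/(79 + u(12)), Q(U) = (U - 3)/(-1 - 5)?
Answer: 0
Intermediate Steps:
u(W) = 7 + W (u(W) = 7 - (-1)*W = 7 + W)
Q(U) = ½ - U/6 (Q(U) = (-3 + U)/(-6) = (-3 + U)*(-⅙) = ½ - U/6)
S = 1/98 (S = 1/(79 + (7 + 12)) = 1/(79 + 19) = 1/98 ≈ 0.010204)
(79 + S)*Q(3) = (79 + 1/98)*(½ - ⅙*3) = 7743*(½ - ½)/98 = (7743/98)*0 = 0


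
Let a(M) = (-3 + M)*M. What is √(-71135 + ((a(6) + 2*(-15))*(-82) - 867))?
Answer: I*√71018 ≈ 266.49*I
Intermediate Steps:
a(M) = M*(-3 + M)
√(-71135 + ((a(6) + 2*(-15))*(-82) - 867)) = √(-71135 + ((6*(-3 + 6) + 2*(-15))*(-82) - 867)) = √(-71135 + ((6*3 - 30)*(-82) - 867)) = √(-71135 + ((18 - 30)*(-82) - 867)) = √(-71135 + (-12*(-82) - 867)) = √(-71135 + (984 - 867)) = √(-71135 + 117) = √(-71018) = I*√71018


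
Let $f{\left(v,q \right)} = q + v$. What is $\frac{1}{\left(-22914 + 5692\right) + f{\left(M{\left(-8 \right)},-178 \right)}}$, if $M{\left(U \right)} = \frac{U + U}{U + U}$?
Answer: $- \frac{1}{17399} \approx -5.7475 \cdot 10^{-5}$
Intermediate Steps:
$M{\left(U \right)} = 1$ ($M{\left(U \right)} = \frac{2 U}{2 U} = 2 U \frac{1}{2 U} = 1$)
$\frac{1}{\left(-22914 + 5692\right) + f{\left(M{\left(-8 \right)},-178 \right)}} = \frac{1}{\left(-22914 + 5692\right) + \left(-178 + 1\right)} = \frac{1}{-17222 - 177} = \frac{1}{-17399} = - \frac{1}{17399}$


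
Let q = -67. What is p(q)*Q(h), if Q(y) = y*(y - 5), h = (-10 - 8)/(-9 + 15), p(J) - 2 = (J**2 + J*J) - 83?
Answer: 213528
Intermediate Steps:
p(J) = -81 + 2*J**2 (p(J) = 2 + ((J**2 + J*J) - 83) = 2 + ((J**2 + J**2) - 83) = 2 + (2*J**2 - 83) = 2 + (-83 + 2*J**2) = -81 + 2*J**2)
h = -3 (h = -18/6 = -18*1/6 = -3)
Q(y) = y*(-5 + y)
p(q)*Q(h) = (-81 + 2*(-67)**2)*(-3*(-5 - 3)) = (-81 + 2*4489)*(-3*(-8)) = (-81 + 8978)*24 = 8897*24 = 213528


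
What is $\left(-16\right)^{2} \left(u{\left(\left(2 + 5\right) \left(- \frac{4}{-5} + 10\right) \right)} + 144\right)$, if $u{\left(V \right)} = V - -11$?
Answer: $\frac{295168}{5} \approx 59034.0$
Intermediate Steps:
$u{\left(V \right)} = 11 + V$ ($u{\left(V \right)} = V + 11 = 11 + V$)
$\left(-16\right)^{2} \left(u{\left(\left(2 + 5\right) \left(- \frac{4}{-5} + 10\right) \right)} + 144\right) = \left(-16\right)^{2} \left(\left(11 + \left(2 + 5\right) \left(- \frac{4}{-5} + 10\right)\right) + 144\right) = 256 \left(\left(11 + 7 \left(\left(-4\right) \left(- \frac{1}{5}\right) + 10\right)\right) + 144\right) = 256 \left(\left(11 + 7 \left(\frac{4}{5} + 10\right)\right) + 144\right) = 256 \left(\left(11 + 7 \cdot \frac{54}{5}\right) + 144\right) = 256 \left(\left(11 + \frac{378}{5}\right) + 144\right) = 256 \left(\frac{433}{5} + 144\right) = 256 \cdot \frac{1153}{5} = \frac{295168}{5}$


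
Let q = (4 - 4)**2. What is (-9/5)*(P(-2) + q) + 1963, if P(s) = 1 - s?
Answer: 9788/5 ≈ 1957.6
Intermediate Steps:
q = 0 (q = 0**2 = 0)
(-9/5)*(P(-2) + q) + 1963 = (-9/5)*((1 - 1*(-2)) + 0) + 1963 = (-9*1/5)*((1 + 2) + 0) + 1963 = -9*(3 + 0)/5 + 1963 = -9/5*3 + 1963 = -27/5 + 1963 = 9788/5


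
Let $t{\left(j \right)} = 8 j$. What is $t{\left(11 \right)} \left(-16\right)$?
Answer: $-1408$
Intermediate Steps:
$t{\left(11 \right)} \left(-16\right) = 8 \cdot 11 \left(-16\right) = 88 \left(-16\right) = -1408$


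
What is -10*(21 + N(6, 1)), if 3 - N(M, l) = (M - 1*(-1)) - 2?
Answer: -190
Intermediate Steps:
N(M, l) = 4 - M (N(M, l) = 3 - ((M - 1*(-1)) - 2) = 3 - ((M + 1) - 2) = 3 - ((1 + M) - 2) = 3 - (-1 + M) = 3 + (1 - M) = 4 - M)
-10*(21 + N(6, 1)) = -10*(21 + (4 - 1*6)) = -10*(21 + (4 - 6)) = -10*(21 - 2) = -10*19 = -190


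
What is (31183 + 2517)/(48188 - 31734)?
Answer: 16850/8227 ≈ 2.0481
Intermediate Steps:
(31183 + 2517)/(48188 - 31734) = 33700/16454 = 33700*(1/16454) = 16850/8227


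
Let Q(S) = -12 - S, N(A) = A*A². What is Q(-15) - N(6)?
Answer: -213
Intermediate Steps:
N(A) = A³
Q(-15) - N(6) = (-12 - 1*(-15)) - 1*6³ = (-12 + 15) - 1*216 = 3 - 216 = -213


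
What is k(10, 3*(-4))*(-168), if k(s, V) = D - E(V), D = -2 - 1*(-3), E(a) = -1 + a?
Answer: -2352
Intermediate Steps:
D = 1 (D = -2 + 3 = 1)
k(s, V) = 2 - V (k(s, V) = 1 - (-1 + V) = 1 + (1 - V) = 2 - V)
k(10, 3*(-4))*(-168) = (2 - 3*(-4))*(-168) = (2 - 1*(-12))*(-168) = (2 + 12)*(-168) = 14*(-168) = -2352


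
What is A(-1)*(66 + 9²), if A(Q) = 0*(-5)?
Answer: 0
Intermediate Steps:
A(Q) = 0
A(-1)*(66 + 9²) = 0*(66 + 9²) = 0*(66 + 81) = 0*147 = 0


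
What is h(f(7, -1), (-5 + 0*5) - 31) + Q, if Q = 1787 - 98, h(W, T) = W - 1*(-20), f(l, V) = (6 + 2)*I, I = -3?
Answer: 1685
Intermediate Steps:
f(l, V) = -24 (f(l, V) = (6 + 2)*(-3) = 8*(-3) = -24)
h(W, T) = 20 + W (h(W, T) = W + 20 = 20 + W)
Q = 1689
h(f(7, -1), (-5 + 0*5) - 31) + Q = (20 - 24) + 1689 = -4 + 1689 = 1685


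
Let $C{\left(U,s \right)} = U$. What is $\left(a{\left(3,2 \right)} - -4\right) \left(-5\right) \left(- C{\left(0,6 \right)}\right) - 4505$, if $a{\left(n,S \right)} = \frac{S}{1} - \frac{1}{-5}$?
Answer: $-4505$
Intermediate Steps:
$a{\left(n,S \right)} = \frac{1}{5} + S$ ($a{\left(n,S \right)} = S 1 - - \frac{1}{5} = S + \frac{1}{5} = \frac{1}{5} + S$)
$\left(a{\left(3,2 \right)} - -4\right) \left(-5\right) \left(- C{\left(0,6 \right)}\right) - 4505 = \left(\left(\frac{1}{5} + 2\right) - -4\right) \left(-5\right) \left(\left(-1\right) 0\right) - 4505 = \left(\frac{11}{5} + 4\right) \left(-5\right) 0 - 4505 = \frac{31}{5} \left(-5\right) 0 - 4505 = \left(-31\right) 0 - 4505 = 0 - 4505 = -4505$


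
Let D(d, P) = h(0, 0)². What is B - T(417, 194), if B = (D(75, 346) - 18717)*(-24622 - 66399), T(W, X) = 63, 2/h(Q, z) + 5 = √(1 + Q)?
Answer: 6814468955/4 ≈ 1.7036e+9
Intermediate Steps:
h(Q, z) = 2/(-5 + √(1 + Q))
D(d, P) = ¼ (D(d, P) = (2/(-5 + √(1 + 0)))² = (2/(-5 + √1))² = (2/(-5 + 1))² = (2/(-4))² = (2*(-¼))² = (-½)² = ¼)
B = 6814469207/4 (B = (¼ - 18717)*(-24622 - 66399) = -74867/4*(-91021) = 6814469207/4 ≈ 1.7036e+9)
B - T(417, 194) = 6814469207/4 - 1*63 = 6814469207/4 - 63 = 6814468955/4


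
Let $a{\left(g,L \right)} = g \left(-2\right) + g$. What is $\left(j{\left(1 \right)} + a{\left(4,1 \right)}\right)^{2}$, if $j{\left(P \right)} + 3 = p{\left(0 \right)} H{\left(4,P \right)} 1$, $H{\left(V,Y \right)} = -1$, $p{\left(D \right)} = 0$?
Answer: $49$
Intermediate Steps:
$a{\left(g,L \right)} = - g$ ($a{\left(g,L \right)} = - 2 g + g = - g$)
$j{\left(P \right)} = -3$ ($j{\left(P \right)} = -3 + 0 \left(-1\right) 1 = -3 + 0 \cdot 1 = -3 + 0 = -3$)
$\left(j{\left(1 \right)} + a{\left(4,1 \right)}\right)^{2} = \left(-3 - 4\right)^{2} = \left(-7\right)^{2} = 49$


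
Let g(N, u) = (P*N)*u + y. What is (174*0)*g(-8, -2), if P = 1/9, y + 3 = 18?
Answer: 0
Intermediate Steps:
y = 15 (y = -3 + 18 = 15)
P = ⅑ ≈ 0.11111
g(N, u) = 15 + N*u/9 (g(N, u) = (N/9)*u + 15 = N*u/9 + 15 = 15 + N*u/9)
(174*0)*g(-8, -2) = (174*0)*(15 + (⅑)*(-8)*(-2)) = 0*(15 + 16/9) = 0*(151/9) = 0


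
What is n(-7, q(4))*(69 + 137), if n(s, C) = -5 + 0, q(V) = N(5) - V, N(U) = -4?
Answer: -1030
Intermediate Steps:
q(V) = -4 - V
n(s, C) = -5
n(-7, q(4))*(69 + 137) = -5*(69 + 137) = -5*206 = -1030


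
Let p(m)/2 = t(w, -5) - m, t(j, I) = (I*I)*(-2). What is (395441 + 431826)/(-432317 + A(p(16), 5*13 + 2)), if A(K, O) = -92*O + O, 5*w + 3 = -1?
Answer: -827267/438414 ≈ -1.8870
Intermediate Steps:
w = -⅘ (w = -⅗ + (⅕)*(-1) = -⅗ - ⅕ = -⅘ ≈ -0.80000)
t(j, I) = -2*I² (t(j, I) = I²*(-2) = -2*I²)
p(m) = -100 - 2*m (p(m) = 2*(-2*(-5)² - m) = 2*(-2*25 - m) = 2*(-50 - m) = -100 - 2*m)
A(K, O) = -91*O
(395441 + 431826)/(-432317 + A(p(16), 5*13 + 2)) = (395441 + 431826)/(-432317 - 91*(5*13 + 2)) = 827267/(-432317 - 91*(65 + 2)) = 827267/(-432317 - 91*67) = 827267/(-432317 - 6097) = 827267/(-438414) = 827267*(-1/438414) = -827267/438414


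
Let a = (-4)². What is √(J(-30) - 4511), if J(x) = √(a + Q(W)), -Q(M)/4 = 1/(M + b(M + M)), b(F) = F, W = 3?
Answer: √(-40599 + 6*√35)/3 ≈ 67.135*I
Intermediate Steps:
a = 16
Q(M) = -4/(3*M) (Q(M) = -4/(M + (M + M)) = -4/(M + 2*M) = -4*1/(3*M) = -4/(3*M))
J(x) = 2*√35/3 (J(x) = √(16 - 4/3/3) = √(16 - 4/3*⅓) = √(16 - 4/9) = √(140/9) = 2*√35/3)
√(J(-30) - 4511) = √(2*√35/3 - 4511) = √(-4511 + 2*√35/3)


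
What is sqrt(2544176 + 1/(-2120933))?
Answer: sqrt(11444611385797021131)/2120933 ≈ 1595.0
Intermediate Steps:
sqrt(2544176 + 1/(-2120933)) = sqrt(2544176 - 1/2120933) = sqrt(5396026836207/2120933) = sqrt(11444611385797021131)/2120933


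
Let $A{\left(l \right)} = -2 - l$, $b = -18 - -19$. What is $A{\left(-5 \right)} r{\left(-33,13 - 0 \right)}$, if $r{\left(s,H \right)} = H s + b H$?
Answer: $-1248$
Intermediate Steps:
$b = 1$ ($b = -18 + 19 = 1$)
$r{\left(s,H \right)} = H + H s$ ($r{\left(s,H \right)} = H s + 1 H = H s + H = H + H s$)
$A{\left(-5 \right)} r{\left(-33,13 - 0 \right)} = \left(-2 - -5\right) \left(13 - 0\right) \left(1 - 33\right) = \left(-2 + 5\right) \left(13 + 0\right) \left(-32\right) = 3 \cdot 13 \left(-32\right) = 3 \left(-416\right) = -1248$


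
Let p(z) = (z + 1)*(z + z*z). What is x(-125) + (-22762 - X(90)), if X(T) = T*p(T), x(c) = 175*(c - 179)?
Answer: -67152062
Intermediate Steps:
p(z) = (1 + z)*(z + z²)
x(c) = -31325 + 175*c (x(c) = 175*(-179 + c) = -31325 + 175*c)
X(T) = T²*(1 + T² + 2*T) (X(T) = T*(T*(1 + T² + 2*T)) = T²*(1 + T² + 2*T))
x(-125) + (-22762 - X(90)) = (-31325 + 175*(-125)) + (-22762 - 90²*(1 + 90² + 2*90)) = (-31325 - 21875) + (-22762 - 8100*(1 + 8100 + 180)) = -53200 + (-22762 - 8100*8281) = -53200 + (-22762 - 1*67076100) = -53200 + (-22762 - 67076100) = -53200 - 67098862 = -67152062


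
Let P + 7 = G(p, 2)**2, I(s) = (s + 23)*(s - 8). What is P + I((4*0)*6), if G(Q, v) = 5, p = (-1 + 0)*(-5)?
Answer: -166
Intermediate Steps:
p = 5 (p = -1*(-5) = 5)
I(s) = (-8 + s)*(23 + s) (I(s) = (23 + s)*(-8 + s) = (-8 + s)*(23 + s))
P = 18 (P = -7 + 5**2 = -7 + 25 = 18)
P + I((4*0)*6) = 18 + (-184 + ((4*0)*6)**2 + 15*((4*0)*6)) = 18 + (-184 + (0*6)**2 + 15*(0*6)) = 18 + (-184 + 0**2 + 15*0) = 18 + (-184 + 0 + 0) = 18 - 184 = -166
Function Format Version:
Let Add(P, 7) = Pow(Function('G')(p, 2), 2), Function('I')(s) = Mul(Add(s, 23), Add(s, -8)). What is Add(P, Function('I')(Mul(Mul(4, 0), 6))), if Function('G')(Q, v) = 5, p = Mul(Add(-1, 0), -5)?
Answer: -166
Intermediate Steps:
p = 5 (p = Mul(-1, -5) = 5)
Function('I')(s) = Mul(Add(-8, s), Add(23, s)) (Function('I')(s) = Mul(Add(23, s), Add(-8, s)) = Mul(Add(-8, s), Add(23, s)))
P = 18 (P = Add(-7, Pow(5, 2)) = Add(-7, 25) = 18)
Add(P, Function('I')(Mul(Mul(4, 0), 6))) = Add(18, Add(-184, Pow(Mul(Mul(4, 0), 6), 2), Mul(15, Mul(Mul(4, 0), 6)))) = Add(18, Add(-184, Pow(Mul(0, 6), 2), Mul(15, Mul(0, 6)))) = Add(18, Add(-184, Pow(0, 2), Mul(15, 0))) = Add(18, Add(-184, 0, 0)) = Add(18, -184) = -166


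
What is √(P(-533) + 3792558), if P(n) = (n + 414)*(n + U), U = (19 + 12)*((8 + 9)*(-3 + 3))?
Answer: 29*√4585 ≈ 1963.7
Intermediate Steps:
U = 0 (U = 31*(17*0) = 31*0 = 0)
P(n) = n*(414 + n) (P(n) = (n + 414)*(n + 0) = (414 + n)*n = n*(414 + n))
√(P(-533) + 3792558) = √(-533*(414 - 533) + 3792558) = √(-533*(-119) + 3792558) = √(63427 + 3792558) = √3855985 = 29*√4585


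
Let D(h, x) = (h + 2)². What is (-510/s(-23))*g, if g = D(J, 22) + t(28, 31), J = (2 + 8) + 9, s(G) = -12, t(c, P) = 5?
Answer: 18955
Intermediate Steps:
J = 19 (J = 10 + 9 = 19)
D(h, x) = (2 + h)²
g = 446 (g = (2 + 19)² + 5 = 21² + 5 = 441 + 5 = 446)
(-510/s(-23))*g = -510/(-12)*446 = -510*(-1/12)*446 = (85/2)*446 = 18955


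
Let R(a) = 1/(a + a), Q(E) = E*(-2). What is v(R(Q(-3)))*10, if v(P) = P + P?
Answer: 5/3 ≈ 1.6667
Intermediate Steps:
Q(E) = -2*E
R(a) = 1/(2*a)
v(P) = 2*P
v(R(Q(-3)))*10 = (2*(1/(2*((-2*(-3))))))*10 = (2*((½)/6))*10 = (2*((½)*(⅙)))*10 = (2*(1/12))*10 = (⅙)*10 = 5/3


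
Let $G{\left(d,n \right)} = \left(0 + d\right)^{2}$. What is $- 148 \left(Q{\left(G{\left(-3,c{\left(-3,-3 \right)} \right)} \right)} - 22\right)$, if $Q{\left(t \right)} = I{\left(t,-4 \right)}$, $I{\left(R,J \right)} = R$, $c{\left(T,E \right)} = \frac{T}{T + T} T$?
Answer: $1924$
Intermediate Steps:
$c{\left(T,E \right)} = \frac{T}{2}$ ($c{\left(T,E \right)} = \frac{T}{2 T} T = T \frac{1}{2 T} T = \frac{T}{2}$)
$G{\left(d,n \right)} = d^{2}$
$Q{\left(t \right)} = t$
$- 148 \left(Q{\left(G{\left(-3,c{\left(-3,-3 \right)} \right)} \right)} - 22\right) = - 148 \left(\left(-3\right)^{2} - 22\right) = - 148 \left(9 - 22\right) = \left(-148\right) \left(-13\right) = 1924$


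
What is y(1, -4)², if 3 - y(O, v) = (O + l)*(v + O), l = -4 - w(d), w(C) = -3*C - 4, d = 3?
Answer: 1089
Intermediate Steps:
w(C) = -4 - 3*C
l = 9 (l = -4 - (-4 - 3*3) = -4 - (-4 - 9) = -4 - 1*(-13) = -4 + 13 = 9)
y(O, v) = 3 - (9 + O)*(O + v) (y(O, v) = 3 - (O + 9)*(v + O) = 3 - (9 + O)*(O + v))
y(1, -4)² = (3 - 1*1² - 9*1 - 9*(-4) - 1*1*(-4))² = (3 - 1*1 - 9 + 36 + 4)² = (3 - 1 - 9 + 36 + 4)² = 33² = 1089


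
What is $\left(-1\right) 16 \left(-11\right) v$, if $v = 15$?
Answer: $2640$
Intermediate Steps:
$\left(-1\right) 16 \left(-11\right) v = \left(-1\right) 16 \left(-11\right) 15 = \left(-16\right) \left(-11\right) 15 = 176 \cdot 15 = 2640$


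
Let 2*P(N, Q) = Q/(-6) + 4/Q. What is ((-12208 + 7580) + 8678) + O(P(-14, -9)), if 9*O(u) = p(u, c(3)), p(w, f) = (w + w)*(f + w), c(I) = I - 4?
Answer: 23619277/5832 ≈ 4049.9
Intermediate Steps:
c(I) = -4 + I
P(N, Q) = 2/Q - Q/12 (P(N, Q) = (Q/(-6) + 4/Q)/2 = (Q*(-1/6) + 4/Q)/2 = (-Q/6 + 4/Q)/2 = (4/Q - Q/6)/2 = 2/Q - Q/12)
p(w, f) = 2*w*(f + w) (p(w, f) = (2*w)*(f + w) = 2*w*(f + w))
O(u) = 2*u*(-1 + u)/9 (O(u) = (2*u*((-4 + 3) + u))/9 = (2*u*(-1 + u))/9 = 2*u*(-1 + u)/9)
((-12208 + 7580) + 8678) + O(P(-14, -9)) = ((-12208 + 7580) + 8678) + 2*(2/(-9) - 1/12*(-9))*(-1 + (2/(-9) - 1/12*(-9)))/9 = (-4628 + 8678) + 2*(2*(-1/9) + 3/4)*(-1 + (2*(-1/9) + 3/4))/9 = 4050 + 2*(-2/9 + 3/4)*(-1 + (-2/9 + 3/4))/9 = 4050 + (2/9)*(19/36)*(-1 + 19/36) = 4050 + (2/9)*(19/36)*(-17/36) = 4050 - 323/5832 = 23619277/5832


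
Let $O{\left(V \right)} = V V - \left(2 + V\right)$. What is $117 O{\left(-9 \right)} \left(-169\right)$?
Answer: $-1740024$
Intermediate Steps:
$O{\left(V \right)} = -2 + V^{2} - V$ ($O{\left(V \right)} = V^{2} - \left(2 + V\right) = -2 + V^{2} - V$)
$117 O{\left(-9 \right)} \left(-169\right) = 117 \left(-2 + \left(-9\right)^{2} - -9\right) \left(-169\right) = 117 \left(-2 + 81 + 9\right) \left(-169\right) = 117 \cdot 88 \left(-169\right) = 10296 \left(-169\right) = -1740024$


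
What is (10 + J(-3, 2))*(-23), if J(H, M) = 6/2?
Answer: -299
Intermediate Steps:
J(H, M) = 3 (J(H, M) = 6*(1/2) = 3)
(10 + J(-3, 2))*(-23) = (10 + 3)*(-23) = 13*(-23) = -299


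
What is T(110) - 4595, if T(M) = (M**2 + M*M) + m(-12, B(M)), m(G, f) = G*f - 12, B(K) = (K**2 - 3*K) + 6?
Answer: -121719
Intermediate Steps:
B(K) = 6 + K**2 - 3*K
m(G, f) = -12 + G*f
T(M) = -84 - 10*M**2 + 36*M (T(M) = (M**2 + M*M) + (-12 - 12*(6 + M**2 - 3*M)) = (M**2 + M**2) + (-12 + (-72 - 12*M**2 + 36*M)) = 2*M**2 + (-84 - 12*M**2 + 36*M) = -84 - 10*M**2 + 36*M)
T(110) - 4595 = (-84 - 10*110**2 + 36*110) - 4595 = (-84 - 10*12100 + 3960) - 4595 = (-84 - 121000 + 3960) - 4595 = -117124 - 4595 = -121719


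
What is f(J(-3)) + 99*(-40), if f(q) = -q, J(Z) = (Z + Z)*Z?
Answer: -3978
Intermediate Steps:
J(Z) = 2*Z² (J(Z) = (2*Z)*Z = 2*Z²)
f(J(-3)) + 99*(-40) = -2*(-3)² + 99*(-40) = -2*9 - 3960 = -1*18 - 3960 = -18 - 3960 = -3978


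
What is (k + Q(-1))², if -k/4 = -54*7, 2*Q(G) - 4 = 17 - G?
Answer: 2319529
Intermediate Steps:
Q(G) = 21/2 - G/2 (Q(G) = 2 + (17 - G)/2 = 2 + (17/2 - G/2) = 21/2 - G/2)
k = 1512 (k = -(-216)*7 = -4*(-378) = 1512)
(k + Q(-1))² = (1512 + (21/2 - ½*(-1)))² = (1512 + (21/2 + ½))² = (1512 + 11)² = 1523² = 2319529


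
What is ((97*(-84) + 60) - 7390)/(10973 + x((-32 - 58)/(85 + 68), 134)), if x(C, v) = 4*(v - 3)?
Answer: -15478/11497 ≈ -1.3463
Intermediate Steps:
x(C, v) = -12 + 4*v (x(C, v) = 4*(-3 + v) = -12 + 4*v)
((97*(-84) + 60) - 7390)/(10973 + x((-32 - 58)/(85 + 68), 134)) = ((97*(-84) + 60) - 7390)/(10973 + (-12 + 4*134)) = ((-8148 + 60) - 7390)/(10973 + (-12 + 536)) = (-8088 - 7390)/(10973 + 524) = -15478/11497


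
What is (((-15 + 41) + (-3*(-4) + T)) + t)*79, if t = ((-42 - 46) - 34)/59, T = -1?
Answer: 162819/59 ≈ 2759.6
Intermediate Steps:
t = -122/59 (t = (-88 - 34)*(1/59) = -122*1/59 = -122/59 ≈ -2.0678)
(((-15 + 41) + (-3*(-4) + T)) + t)*79 = (((-15 + 41) + (-3*(-4) - 1)) - 122/59)*79 = ((26 + (12 - 1)) - 122/59)*79 = ((26 + 11) - 122/59)*79 = (37 - 122/59)*79 = (2061/59)*79 = 162819/59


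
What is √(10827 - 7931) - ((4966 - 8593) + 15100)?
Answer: -11473 + 4*√181 ≈ -11419.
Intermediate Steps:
√(10827 - 7931) - ((4966 - 8593) + 15100) = √2896 - (-3627 + 15100) = 4*√181 - 1*11473 = 4*√181 - 11473 = -11473 + 4*√181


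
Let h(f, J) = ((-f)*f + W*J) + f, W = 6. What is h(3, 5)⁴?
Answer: 331776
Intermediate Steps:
h(f, J) = f - f² + 6*J (h(f, J) = ((-f)*f + 6*J) + f = (-f² + 6*J) + f = f - f² + 6*J)
h(3, 5)⁴ = (3 - 1*3² + 6*5)⁴ = (3 - 1*9 + 30)⁴ = (3 - 9 + 30)⁴ = 24⁴ = 331776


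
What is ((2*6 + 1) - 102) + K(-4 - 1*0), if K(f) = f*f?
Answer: -73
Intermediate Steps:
K(f) = f²
((2*6 + 1) - 102) + K(-4 - 1*0) = ((2*6 + 1) - 102) + (-4 - 1*0)² = ((12 + 1) - 102) + (-4 + 0)² = (13 - 102) + (-4)² = -89 + 16 = -73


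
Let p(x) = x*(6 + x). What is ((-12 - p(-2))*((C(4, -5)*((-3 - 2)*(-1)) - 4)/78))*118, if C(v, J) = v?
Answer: -3776/39 ≈ -96.821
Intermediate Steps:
((-12 - p(-2))*((C(4, -5)*((-3 - 2)*(-1)) - 4)/78))*118 = ((-12 - (-2)*(6 - 2))*((4*((-3 - 2)*(-1)) - 4)/78))*118 = ((-12 - (-2)*4)*((4*(-5*(-1)) - 4)*(1/78)))*118 = ((-12 - 1*(-8))*((4*5 - 4)*(1/78)))*118 = ((-12 + 8)*((20 - 4)*(1/78)))*118 = -64/78*118 = -4*8/39*118 = -32/39*118 = -3776/39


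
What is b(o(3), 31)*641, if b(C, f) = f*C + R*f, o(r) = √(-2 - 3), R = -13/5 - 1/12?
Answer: -3199231/60 + 19871*I*√5 ≈ -53321.0 + 44433.0*I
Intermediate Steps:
R = -161/60 (R = -13*⅕ - 1*1/12 = -13/5 - 1/12 = -161/60 ≈ -2.6833)
o(r) = I*√5 (o(r) = √(-5) = I*√5)
b(C, f) = -161*f/60 + C*f (b(C, f) = f*C - 161*f/60 = C*f - 161*f/60 = -161*f/60 + C*f)
b(o(3), 31)*641 = ((1/60)*31*(-161 + 60*(I*√5)))*641 = ((1/60)*31*(-161 + 60*I*√5))*641 = (-4991/60 + 31*I*√5)*641 = -3199231/60 + 19871*I*√5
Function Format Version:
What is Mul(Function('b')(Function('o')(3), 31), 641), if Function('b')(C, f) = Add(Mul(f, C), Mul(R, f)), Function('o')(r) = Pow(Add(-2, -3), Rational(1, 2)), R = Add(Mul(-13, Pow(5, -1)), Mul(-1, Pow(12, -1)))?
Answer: Add(Rational(-3199231, 60), Mul(19871, I, Pow(5, Rational(1, 2)))) ≈ Add(-53321., Mul(44433., I))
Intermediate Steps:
R = Rational(-161, 60) (R = Add(Mul(-13, Rational(1, 5)), Mul(-1, Rational(1, 12))) = Add(Rational(-13, 5), Rational(-1, 12)) = Rational(-161, 60) ≈ -2.6833)
Function('o')(r) = Mul(I, Pow(5, Rational(1, 2))) (Function('o')(r) = Pow(-5, Rational(1, 2)) = Mul(I, Pow(5, Rational(1, 2))))
Function('b')(C, f) = Add(Mul(Rational(-161, 60), f), Mul(C, f)) (Function('b')(C, f) = Add(Mul(f, C), Mul(Rational(-161, 60), f)) = Add(Mul(C, f), Mul(Rational(-161, 60), f)) = Add(Mul(Rational(-161, 60), f), Mul(C, f)))
Mul(Function('b')(Function('o')(3), 31), 641) = Mul(Mul(Rational(1, 60), 31, Add(-161, Mul(60, Mul(I, Pow(5, Rational(1, 2)))))), 641) = Mul(Mul(Rational(1, 60), 31, Add(-161, Mul(60, I, Pow(5, Rational(1, 2))))), 641) = Mul(Add(Rational(-4991, 60), Mul(31, I, Pow(5, Rational(1, 2)))), 641) = Add(Rational(-3199231, 60), Mul(19871, I, Pow(5, Rational(1, 2))))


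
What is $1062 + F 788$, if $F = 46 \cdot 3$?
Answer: $109806$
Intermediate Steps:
$F = 138$
$1062 + F 788 = 1062 + 138 \cdot 788 = 1062 + 108744 = 109806$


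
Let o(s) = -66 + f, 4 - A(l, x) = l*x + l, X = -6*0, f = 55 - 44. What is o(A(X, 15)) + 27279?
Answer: 27224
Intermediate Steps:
f = 11
X = 0
A(l, x) = 4 - l - l*x (A(l, x) = 4 - (l*x + l) = 4 - (l + l*x) = 4 + (-l - l*x) = 4 - l - l*x)
o(s) = -55 (o(s) = -66 + 11 = -55)
o(A(X, 15)) + 27279 = -55 + 27279 = 27224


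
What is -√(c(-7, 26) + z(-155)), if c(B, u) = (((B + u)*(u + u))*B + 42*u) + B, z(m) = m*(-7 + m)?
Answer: -√19279 ≈ -138.85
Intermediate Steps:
c(B, u) = B + 42*u + 2*B*u*(B + u) (c(B, u) = (((B + u)*(2*u))*B + 42*u) + B = ((2*u*(B + u))*B + 42*u) + B = (2*B*u*(B + u) + 42*u) + B = (42*u + 2*B*u*(B + u)) + B = B + 42*u + 2*B*u*(B + u))
-√(c(-7, 26) + z(-155)) = -√((-7 + 42*26 + 2*(-7)*26² + 2*26*(-7)²) - 155*(-7 - 155)) = -√((-7 + 1092 + 2*(-7)*676 + 2*26*49) - 155*(-162)) = -√((-7 + 1092 - 9464 + 2548) + 25110) = -√(-5831 + 25110) = -√19279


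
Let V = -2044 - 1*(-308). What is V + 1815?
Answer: 79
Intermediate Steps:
V = -1736 (V = -2044 + 308 = -1736)
V + 1815 = -1736 + 1815 = 79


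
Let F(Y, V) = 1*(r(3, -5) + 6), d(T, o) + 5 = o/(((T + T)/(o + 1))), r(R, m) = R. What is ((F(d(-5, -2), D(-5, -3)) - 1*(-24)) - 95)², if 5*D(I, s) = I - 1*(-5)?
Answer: 3844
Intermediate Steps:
D(I, s) = 1 + I/5 (D(I, s) = (I - 1*(-5))/5 = (I + 5)/5 = (5 + I)/5 = 1 + I/5)
d(T, o) = -5 + o*(1 + o)/(2*T) (d(T, o) = -5 + o/(((T + T)/(o + 1))) = -5 + o/(((2*T)/(1 + o))) = -5 + o/((2*T/(1 + o))) = -5 + o*((1 + o)/(2*T)) = -5 + o*(1 + o)/(2*T))
F(Y, V) = 9 (F(Y, V) = 1*(3 + 6) = 1*9 = 9)
((F(d(-5, -2), D(-5, -3)) - 1*(-24)) - 95)² = ((9 - 1*(-24)) - 95)² = ((9 + 24) - 95)² = (33 - 95)² = (-62)² = 3844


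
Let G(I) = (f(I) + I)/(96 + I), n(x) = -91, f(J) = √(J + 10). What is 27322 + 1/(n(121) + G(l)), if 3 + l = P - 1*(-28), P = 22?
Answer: 1531097841580/56039033 - 143*√57/168117099 ≈ 27322.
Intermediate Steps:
f(J) = √(10 + J)
l = 47 (l = -3 + (22 - 1*(-28)) = -3 + (22 + 28) = -3 + 50 = 47)
G(I) = (I + √(10 + I))/(96 + I) (G(I) = (√(10 + I) + I)/(96 + I) = (I + √(10 + I))/(96 + I))
27322 + 1/(n(121) + G(l)) = 27322 + 1/(-91 + (47 + √(10 + 47))/(96 + 47)) = 27322 + 1/(-91 + (47 + √57)/143) = 27322 + 1/(-91 + (47/143 + √57/143)) = 27322 + 1/(-12966/143 + √57/143)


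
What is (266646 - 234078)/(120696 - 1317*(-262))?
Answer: 236/3375 ≈ 0.069926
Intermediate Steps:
(266646 - 234078)/(120696 - 1317*(-262)) = 32568/(120696 + 345054) = 32568/465750 = 32568*(1/465750) = 236/3375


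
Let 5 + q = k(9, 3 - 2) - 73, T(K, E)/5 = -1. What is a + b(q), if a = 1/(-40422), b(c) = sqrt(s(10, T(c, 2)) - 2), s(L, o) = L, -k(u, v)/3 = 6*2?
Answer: -1/40422 + 2*sqrt(2) ≈ 2.8284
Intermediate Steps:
T(K, E) = -5 (T(K, E) = 5*(-1) = -5)
k(u, v) = -36 (k(u, v) = -18*2 = -3*12 = -36)
q = -114 (q = -5 + (-36 - 73) = -5 - 109 = -114)
b(c) = 2*sqrt(2) (b(c) = sqrt(10 - 2) = sqrt(8) = 2*sqrt(2))
a = -1/40422 ≈ -2.4739e-5
a + b(q) = -1/40422 + 2*sqrt(2)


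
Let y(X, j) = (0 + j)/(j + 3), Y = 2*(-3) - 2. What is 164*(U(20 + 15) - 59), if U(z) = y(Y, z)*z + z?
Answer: 25666/19 ≈ 1350.8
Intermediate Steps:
Y = -8 (Y = -6 - 2 = -8)
y(X, j) = j/(3 + j)
U(z) = z + z²/(3 + z) (U(z) = (z/(3 + z))*z + z = z²/(3 + z) + z = z + z²/(3 + z))
164*(U(20 + 15) - 59) = 164*((20 + 15)*(3 + 2*(20 + 15))/(3 + (20 + 15)) - 59) = 164*(35*(3 + 2*35)/(3 + 35) - 59) = 164*(35*(3 + 70)/38 - 59) = 164*(35*(1/38)*73 - 59) = 164*(2555/38 - 59) = 164*(313/38) = 25666/19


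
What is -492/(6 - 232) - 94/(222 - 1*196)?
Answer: -2113/1469 ≈ -1.4384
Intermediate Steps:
-492/(6 - 232) - 94/(222 - 1*196) = -492/(-226) - 94/(222 - 196) = -492*(-1/226) - 94/26 = 246/113 - 94*1/26 = 246/113 - 47/13 = -2113/1469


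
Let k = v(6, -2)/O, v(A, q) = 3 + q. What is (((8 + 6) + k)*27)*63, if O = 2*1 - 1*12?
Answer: 236439/10 ≈ 23644.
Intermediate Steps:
O = -10 (O = 2 - 12 = -10)
k = -⅒ (k = (3 - 2)/(-10) = 1*(-⅒) = -⅒ ≈ -0.10000)
(((8 + 6) + k)*27)*63 = (((8 + 6) - ⅒)*27)*63 = ((14 - ⅒)*27)*63 = ((139/10)*27)*63 = (3753/10)*63 = 236439/10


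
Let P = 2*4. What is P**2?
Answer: 64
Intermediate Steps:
P = 8
P**2 = 8**2 = 64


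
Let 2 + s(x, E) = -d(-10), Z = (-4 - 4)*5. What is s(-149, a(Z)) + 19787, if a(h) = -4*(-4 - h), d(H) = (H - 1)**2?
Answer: 19664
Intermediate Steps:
d(H) = (-1 + H)**2
Z = -40 (Z = -8*5 = -40)
a(h) = 16 + 4*h
s(x, E) = -123 (s(x, E) = -2 - (-1 - 10)**2 = -2 - 1*(-11)**2 = -2 - 1*121 = -2 - 121 = -123)
s(-149, a(Z)) + 19787 = -123 + 19787 = 19664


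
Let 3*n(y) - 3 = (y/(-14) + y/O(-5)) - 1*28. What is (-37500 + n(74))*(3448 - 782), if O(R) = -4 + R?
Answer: -18901742716/189 ≈ -1.0001e+8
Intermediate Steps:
n(y) = -25/3 - 23*y/378 (n(y) = 1 + ((y/(-14) + y/(-4 - 5)) - 1*28)/3 = 1 + ((y*(-1/14) + y/(-9)) - 28)/3 = 1 + ((-y/14 + y*(-⅑)) - 28)/3 = 1 + ((-y/14 - y/9) - 28)/3 = 1 + (-23*y/126 - 28)/3 = 1 + (-28 - 23*y/126)/3 = 1 + (-28/3 - 23*y/378) = -25/3 - 23*y/378)
(-37500 + n(74))*(3448 - 782) = (-37500 + (-25/3 - 23/378*74))*(3448 - 782) = (-37500 + (-25/3 - 851/189))*2666 = (-37500 - 2426/189)*2666 = -7089926/189*2666 = -18901742716/189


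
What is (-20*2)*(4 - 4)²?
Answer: 0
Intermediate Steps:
(-20*2)*(4 - 4)² = -40*0² = -40*0 = 0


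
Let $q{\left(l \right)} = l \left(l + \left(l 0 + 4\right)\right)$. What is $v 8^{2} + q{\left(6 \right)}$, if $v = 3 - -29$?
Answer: $2108$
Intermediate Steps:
$v = 32$ ($v = 3 + 29 = 32$)
$q{\left(l \right)} = l \left(4 + l\right)$ ($q{\left(l \right)} = l \left(l + \left(0 + 4\right)\right) = l \left(l + 4\right) = l \left(4 + l\right)$)
$v 8^{2} + q{\left(6 \right)} = 32 \cdot 8^{2} + 6 \left(4 + 6\right) = 32 \cdot 64 + 6 \cdot 10 = 2048 + 60 = 2108$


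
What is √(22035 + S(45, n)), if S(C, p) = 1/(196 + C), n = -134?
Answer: 94*√144841/241 ≈ 148.44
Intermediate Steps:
√(22035 + S(45, n)) = √(22035 + 1/(196 + 45)) = √(22035 + 1/241) = √(5310436/241) = 94*√144841/241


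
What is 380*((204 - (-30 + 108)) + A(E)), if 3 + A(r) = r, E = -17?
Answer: 40280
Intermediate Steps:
A(r) = -3 + r
380*((204 - (-30 + 108)) + A(E)) = 380*((204 - (-30 + 108)) + (-3 - 17)) = 380*((204 - 1*78) - 20) = 380*((204 - 78) - 20) = 380*(126 - 20) = 380*106 = 40280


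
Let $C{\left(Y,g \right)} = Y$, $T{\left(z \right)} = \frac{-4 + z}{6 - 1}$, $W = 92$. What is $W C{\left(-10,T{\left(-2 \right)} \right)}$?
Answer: $-920$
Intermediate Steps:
$T{\left(z \right)} = - \frac{4}{5} + \frac{z}{5}$ ($T{\left(z \right)} = \frac{-4 + z}{5} = \left(-4 + z\right) \frac{1}{5} = - \frac{4}{5} + \frac{z}{5}$)
$W C{\left(-10,T{\left(-2 \right)} \right)} = 92 \left(-10\right) = -920$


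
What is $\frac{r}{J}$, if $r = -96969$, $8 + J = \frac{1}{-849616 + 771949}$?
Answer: $\frac{7531291323}{621337} \approx 12121.0$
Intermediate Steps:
$J = - \frac{621337}{77667}$ ($J = -8 + \frac{1}{-849616 + 771949} = -8 + \frac{1}{-77667} = -8 - \frac{1}{77667} = - \frac{621337}{77667} \approx -8.0$)
$\frac{r}{J} = - \frac{96969}{- \frac{621337}{77667}} = \left(-96969\right) \left(- \frac{77667}{621337}\right) = \frac{7531291323}{621337}$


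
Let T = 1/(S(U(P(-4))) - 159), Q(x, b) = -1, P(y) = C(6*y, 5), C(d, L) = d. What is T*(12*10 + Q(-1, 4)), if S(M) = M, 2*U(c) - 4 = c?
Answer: -119/169 ≈ -0.70414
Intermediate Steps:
P(y) = 6*y
U(c) = 2 + c/2
T = -1/169 (T = 1/((2 + (6*(-4))/2) - 159) = 1/((2 + (½)*(-24)) - 159) = 1/((2 - 12) - 159) = 1/(-10 - 159) = 1/(-169) = -1/169 ≈ -0.0059172)
T*(12*10 + Q(-1, 4)) = -(12*10 - 1)/169 = -(120 - 1)/169 = -1/169*119 = -119/169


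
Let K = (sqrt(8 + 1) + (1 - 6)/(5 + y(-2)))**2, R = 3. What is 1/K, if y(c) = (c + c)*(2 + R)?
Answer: 9/100 ≈ 0.090000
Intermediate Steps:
y(c) = 10*c (y(c) = (c + c)*(2 + 3) = (2*c)*5 = 10*c)
K = 100/9 (K = (sqrt(8 + 1) + (1 - 6)/(5 + 10*(-2)))**2 = (sqrt(9) - 5/(5 - 20))**2 = (3 - 5/(-15))**2 = (3 - 5*(-1/15))**2 = (3 + 1/3)**2 = (10/3)**2 = 100/9 ≈ 11.111)
1/K = 1/(100/9) = 9/100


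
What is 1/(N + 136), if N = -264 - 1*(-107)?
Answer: -1/21 ≈ -0.047619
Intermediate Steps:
N = -157 (N = -264 + 107 = -157)
1/(N + 136) = 1/(-157 + 136) = 1/(-21) = -1/21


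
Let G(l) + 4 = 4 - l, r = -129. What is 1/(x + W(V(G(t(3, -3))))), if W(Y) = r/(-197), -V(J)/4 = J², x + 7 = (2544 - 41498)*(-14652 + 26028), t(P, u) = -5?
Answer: -197/87298719938 ≈ -2.2566e-9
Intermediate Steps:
G(l) = -l (G(l) = -4 + (4 - l) = -l)
x = -443140711 (x = -7 + (2544 - 41498)*(-14652 + 26028) = -7 - 38954*11376 = -7 - 443140704 = -443140711)
V(J) = -4*J²
W(Y) = 129/197 (W(Y) = -129/(-197) = -129*(-1/197) = 129/197)
1/(x + W(V(G(t(3, -3))))) = 1/(-443140711 + 129/197) = 1/(-87298719938/197) = -197/87298719938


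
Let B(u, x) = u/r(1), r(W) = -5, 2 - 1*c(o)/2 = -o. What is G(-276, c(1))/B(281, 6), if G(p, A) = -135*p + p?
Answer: -184920/281 ≈ -658.08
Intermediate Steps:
c(o) = 4 + 2*o (c(o) = 4 - (-2)*o = 4 + 2*o)
B(u, x) = -u/5 (B(u, x) = u/(-5) = u*(-⅕) = -u/5)
G(p, A) = -134*p
G(-276, c(1))/B(281, 6) = (-134*(-276))/((-⅕*281)) = 36984/(-281/5) = 36984*(-5/281) = -184920/281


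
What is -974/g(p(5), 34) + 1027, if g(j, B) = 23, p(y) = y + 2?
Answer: 22647/23 ≈ 984.65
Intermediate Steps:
p(y) = 2 + y
-974/g(p(5), 34) + 1027 = -974/23 + 1027 = 22647/23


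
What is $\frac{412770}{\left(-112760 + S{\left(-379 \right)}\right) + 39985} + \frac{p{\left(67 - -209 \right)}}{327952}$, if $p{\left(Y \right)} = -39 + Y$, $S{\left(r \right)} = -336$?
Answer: $- \frac{135351419733}{23976898672} \approx -5.6451$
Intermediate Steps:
$\frac{412770}{\left(-112760 + S{\left(-379 \right)}\right) + 39985} + \frac{p{\left(67 - -209 \right)}}{327952} = \frac{412770}{\left(-112760 - 336\right) + 39985} + \frac{-39 + \left(67 - -209\right)}{327952} = \frac{412770}{-113096 + 39985} + \left(-39 + \left(67 + 209\right)\right) \frac{1}{327952} = \frac{412770}{-73111} + \left(-39 + 276\right) \frac{1}{327952} = 412770 \left(- \frac{1}{73111}\right) + 237 \cdot \frac{1}{327952} = - \frac{412770}{73111} + \frac{237}{327952} = - \frac{135351419733}{23976898672}$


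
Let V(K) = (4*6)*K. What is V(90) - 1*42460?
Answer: -40300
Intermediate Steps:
V(K) = 24*K
V(90) - 1*42460 = 24*90 - 1*42460 = 2160 - 42460 = -40300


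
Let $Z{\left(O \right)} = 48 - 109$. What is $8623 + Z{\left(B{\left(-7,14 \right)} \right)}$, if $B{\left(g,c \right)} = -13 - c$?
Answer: $8562$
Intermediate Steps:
$Z{\left(O \right)} = -61$ ($Z{\left(O \right)} = 48 - 109 = -61$)
$8623 + Z{\left(B{\left(-7,14 \right)} \right)} = 8623 - 61 = 8562$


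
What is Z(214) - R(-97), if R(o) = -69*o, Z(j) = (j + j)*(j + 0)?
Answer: 84899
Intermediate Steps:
Z(j) = 2*j**2 (Z(j) = (2*j)*j = 2*j**2)
Z(214) - R(-97) = 2*214**2 - (-69)*(-97) = 2*45796 - 1*6693 = 91592 - 6693 = 84899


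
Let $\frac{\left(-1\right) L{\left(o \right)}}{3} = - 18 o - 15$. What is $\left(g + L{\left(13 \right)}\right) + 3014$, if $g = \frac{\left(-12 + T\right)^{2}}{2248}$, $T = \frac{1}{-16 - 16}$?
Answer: $\frac{8657789697}{2301952} \approx 3761.1$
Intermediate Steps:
$T = - \frac{1}{32}$ ($T = \frac{1}{-32} = - \frac{1}{32} \approx -0.03125$)
$L{\left(o \right)} = 45 + 54 o$ ($L{\left(o \right)} = - 3 \left(- 18 o - 15\right) = - 3 \left(-15 - 18 o\right) = 45 + 54 o$)
$g = \frac{148225}{2301952}$ ($g = \frac{\left(-12 - \frac{1}{32}\right)^{2}}{2248} = \left(- \frac{385}{32}\right)^{2} \cdot \frac{1}{2248} = \frac{148225}{1024} \cdot \frac{1}{2248} = \frac{148225}{2301952} \approx 0.064391$)
$\left(g + L{\left(13 \right)}\right) + 3014 = \left(\frac{148225}{2301952} + \left(45 + 54 \cdot 13\right)\right) + 3014 = \left(\frac{148225}{2301952} + \left(45 + 702\right)\right) + 3014 = \left(\frac{148225}{2301952} + 747\right) + 3014 = \frac{1719706369}{2301952} + 3014 = \frac{8657789697}{2301952}$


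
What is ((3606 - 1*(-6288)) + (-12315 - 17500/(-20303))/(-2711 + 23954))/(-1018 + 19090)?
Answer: 4266998833381/7794392679288 ≈ 0.54744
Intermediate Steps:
((3606 - 1*(-6288)) + (-12315 - 17500/(-20303))/(-2711 + 23954))/(-1018 + 19090) = ((3606 + 6288) + (-12315 - 17500*(-1/20303))/21243)/18072 = (9894 + (-12315 + 17500/20303)*(1/21243))*(1/18072) = (9894 - 250013945/20303*1/21243)*(1/18072) = (9894 - 250013945/431296629)*(1/18072) = (4266998833381/431296629)*(1/18072) = 4266998833381/7794392679288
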